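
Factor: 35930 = 2^1*5^1*3593^1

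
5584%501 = 73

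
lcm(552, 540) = 24840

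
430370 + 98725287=99155657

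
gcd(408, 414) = 6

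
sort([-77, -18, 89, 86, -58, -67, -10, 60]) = [-77, -67, -58, -18, -10, 60, 86, 89]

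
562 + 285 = 847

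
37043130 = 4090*9057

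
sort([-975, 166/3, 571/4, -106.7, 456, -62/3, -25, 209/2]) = [-975, -106.7, -25, -62/3, 166/3, 209/2, 571/4, 456]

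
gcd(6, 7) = 1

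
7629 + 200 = 7829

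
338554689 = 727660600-389105911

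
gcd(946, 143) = 11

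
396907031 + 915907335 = 1312814366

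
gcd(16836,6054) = 6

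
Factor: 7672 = 2^3 * 7^1 * 137^1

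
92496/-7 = -13213 - 5/7 ≈ -13213.71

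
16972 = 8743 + 8229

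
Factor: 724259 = 724259^1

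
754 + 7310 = 8064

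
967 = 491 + 476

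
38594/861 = 44 + 710/861 ≈ 44.82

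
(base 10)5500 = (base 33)51m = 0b1010101111100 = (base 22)b80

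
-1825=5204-7029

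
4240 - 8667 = -4427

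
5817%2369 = 1079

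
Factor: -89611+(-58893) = -1*2^3*19^1*977^1 = -148504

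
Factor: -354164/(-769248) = 2^(-3)*3^(-2)*37^1*2393^1*2671^(-1) = 88541/192312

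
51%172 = 51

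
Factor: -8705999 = -1*8705999^1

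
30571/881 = 34+617/881 ≈ 34.70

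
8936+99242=108178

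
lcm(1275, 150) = 2550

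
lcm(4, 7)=28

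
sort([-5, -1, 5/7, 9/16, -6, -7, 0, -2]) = [-7, -6, -5, -2, -1, 0, 9/16, 5/7]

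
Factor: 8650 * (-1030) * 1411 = -1 * 2^2 * 5^3 * 17^1 * 83^1 * 103^1 * 173^1 = -12571304500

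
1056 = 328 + 728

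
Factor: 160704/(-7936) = -1 * 2^(-2) * 3^4 = -81/4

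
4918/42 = 117 + 2/21 ≈ 117.10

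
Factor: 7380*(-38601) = -1*2^2*3^4*5^1*41^1*4289^1 = -284875380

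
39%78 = 39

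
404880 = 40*10122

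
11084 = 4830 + 6254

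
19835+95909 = 115744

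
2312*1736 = 4013632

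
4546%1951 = 644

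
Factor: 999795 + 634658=1634453^1=1634453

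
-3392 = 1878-5270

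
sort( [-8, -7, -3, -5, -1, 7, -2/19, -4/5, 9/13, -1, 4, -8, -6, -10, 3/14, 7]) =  [-10, -8, -8, -7, -6, -5, -3, -1, -1, -4/5, -2/19, 3/14, 9/13, 4, 7, 7]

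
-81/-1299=27/433 ≈ 0.0624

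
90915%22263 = 1863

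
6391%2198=1995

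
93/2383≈0.0390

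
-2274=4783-7057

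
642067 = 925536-283469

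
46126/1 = 46126 = 46126.00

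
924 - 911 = 13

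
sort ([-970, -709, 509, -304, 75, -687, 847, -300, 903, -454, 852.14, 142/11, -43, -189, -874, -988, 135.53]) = [-988, -970, -874, -709, -687, -454, -304, -300, -189, -43, 142/11, 75, 135.53, 509, 847, 852.14, 903]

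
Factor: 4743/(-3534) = -1 * 2^(-1) * 3^1 * 17^1 * 19^(-1) = -51/38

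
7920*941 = 7452720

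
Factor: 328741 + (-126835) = 2^1*3^3*3739^1 = 201906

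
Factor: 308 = 2^2 * 7^1 * 11^1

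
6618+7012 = 13630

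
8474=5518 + 2956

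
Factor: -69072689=-1*7^1*223^1*44249^1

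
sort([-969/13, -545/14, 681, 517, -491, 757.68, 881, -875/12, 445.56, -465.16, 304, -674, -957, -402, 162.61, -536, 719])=[-957, -674, -536, -491, -465.16, -402, -969/13, -875/12, -545/14, 162.61, 304, 445.56, 517, 681, 719, 757.68, 881]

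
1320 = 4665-3345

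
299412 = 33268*9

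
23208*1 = 23208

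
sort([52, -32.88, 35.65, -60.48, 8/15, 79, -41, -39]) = [-60.48, -41, -39, -32.88, 8/15, 35.65, 52, 79]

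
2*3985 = 7970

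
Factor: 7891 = 13^1*607^1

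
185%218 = 185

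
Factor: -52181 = -1 * 52181^1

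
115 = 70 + 45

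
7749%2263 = 960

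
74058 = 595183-521125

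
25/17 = 1 + 8/17 ≈ 1.47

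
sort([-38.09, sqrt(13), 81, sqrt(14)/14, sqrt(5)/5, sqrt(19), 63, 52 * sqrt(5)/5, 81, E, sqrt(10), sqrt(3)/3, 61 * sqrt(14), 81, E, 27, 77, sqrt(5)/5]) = [-38.09, sqrt(14)/14, sqrt(5)/5, sqrt(5)/5, sqrt(3)/3, E, E, sqrt(10), sqrt(13), sqrt(19), 52 * sqrt(5)/5, 27, 63, 77, 81, 81, 81, 61 * sqrt(14)]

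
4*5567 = 22268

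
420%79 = 25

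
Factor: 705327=3^1*7^1*33587^1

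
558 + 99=657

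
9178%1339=1144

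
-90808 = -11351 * 8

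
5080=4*1270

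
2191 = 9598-7407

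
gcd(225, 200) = 25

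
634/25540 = 317/12770≈0.0248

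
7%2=1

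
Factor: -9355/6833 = -1 * 5^1 * 1871^1 * 6833^(-1)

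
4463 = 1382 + 3081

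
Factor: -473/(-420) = 2^(-2) * 3^(-1) * 5^(-1) * 7^(-1) * 11^1 * 43^1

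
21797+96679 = 118476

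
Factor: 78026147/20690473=151^(-1)*263^(-1)*521^(-1)*1861^1*41927^1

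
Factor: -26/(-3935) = 2^1*5^(-1)*13^1*787^(-1)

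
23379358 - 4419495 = 18959863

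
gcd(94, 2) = 2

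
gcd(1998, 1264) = 2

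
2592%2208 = 384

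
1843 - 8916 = -7073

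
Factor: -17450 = -1 * 2^1 * 5^2 * 349^1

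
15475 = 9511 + 5964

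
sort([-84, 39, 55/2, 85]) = [-84, 55/2, 39, 85]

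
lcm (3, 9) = 9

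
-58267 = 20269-78536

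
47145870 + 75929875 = 123075745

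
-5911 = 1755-7666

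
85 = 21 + 64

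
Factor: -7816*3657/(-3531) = 2^3*11^(-1)*23^1*53^1*107^(-1)*977^1 = 9527704/1177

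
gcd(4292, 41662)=74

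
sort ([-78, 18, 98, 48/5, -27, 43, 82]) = [-78, -27, 48/5, 18, 43, 82, 98]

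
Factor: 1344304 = 2^4 * 13^1 * 23^1 * 281^1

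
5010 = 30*167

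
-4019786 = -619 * 6494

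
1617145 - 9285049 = -7667904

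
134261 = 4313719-4179458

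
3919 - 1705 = 2214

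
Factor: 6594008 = 2^3 * 23^1 * 35837^1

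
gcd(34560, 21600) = 4320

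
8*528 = 4224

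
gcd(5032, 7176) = 8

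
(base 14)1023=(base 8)5327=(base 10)2775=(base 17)9a4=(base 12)1733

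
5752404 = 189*30436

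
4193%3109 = 1084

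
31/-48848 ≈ -0.000635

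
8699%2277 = 1868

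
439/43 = 10 + 9/43 ≈ 10.21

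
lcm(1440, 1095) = 105120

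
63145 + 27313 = 90458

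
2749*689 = 1894061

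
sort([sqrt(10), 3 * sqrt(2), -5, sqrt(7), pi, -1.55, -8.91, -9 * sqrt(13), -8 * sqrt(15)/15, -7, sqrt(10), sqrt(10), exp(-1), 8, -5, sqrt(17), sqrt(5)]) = [-9 * sqrt(13), -8.91, -7, -5, -5, -8 * sqrt(15)/15, -1.55, exp(-1), sqrt(5), sqrt(7), pi, sqrt(10), sqrt(10), sqrt(10), sqrt(17), 3 * sqrt(2), 8]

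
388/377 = 1 + 11/377 ≈ 1.03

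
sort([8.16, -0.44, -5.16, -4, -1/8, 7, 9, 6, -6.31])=[-6.31, -5.16, -4, -0.44, -1/8, 6, 7, 8.16, 9]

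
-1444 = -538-906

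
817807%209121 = 190444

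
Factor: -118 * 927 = -1 * 2^1 * 3^2 * 59^1 * 103^1 = -109386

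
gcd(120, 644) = 4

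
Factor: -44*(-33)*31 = 2^2*3^1*11^2*31^1 = 45012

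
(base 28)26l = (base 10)1757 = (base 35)1f7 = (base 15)7c2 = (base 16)6dd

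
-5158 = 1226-6384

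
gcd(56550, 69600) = 4350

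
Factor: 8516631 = 3^1*293^1*9689^1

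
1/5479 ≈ 0.000183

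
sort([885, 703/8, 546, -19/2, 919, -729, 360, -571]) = [-729, -571, -19/2, 703/8, 360, 546, 885, 919]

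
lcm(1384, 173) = 1384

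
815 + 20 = 835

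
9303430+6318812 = 15622242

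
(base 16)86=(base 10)134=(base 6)342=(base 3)11222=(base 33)42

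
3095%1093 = 909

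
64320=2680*24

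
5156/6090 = 2578/3045 ≈ 0.847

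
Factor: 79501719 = 3^1*11^2*19^1*11527^1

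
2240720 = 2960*757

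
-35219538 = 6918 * (-5091)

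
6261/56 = 111 + 45/56 ≈ 111.80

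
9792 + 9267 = 19059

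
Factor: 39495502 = 2^1*37^1*533723^1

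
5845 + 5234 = 11079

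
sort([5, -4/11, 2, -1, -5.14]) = [-5.14, -1, -4/11, 2, 5]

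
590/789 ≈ 0.748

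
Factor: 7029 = 3^2*11^1*71^1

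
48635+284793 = 333428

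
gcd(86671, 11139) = 1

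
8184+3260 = 11444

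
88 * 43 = 3784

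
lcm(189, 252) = 756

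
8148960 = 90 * 90544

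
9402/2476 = 3 + 987/1238 ≈ 3.80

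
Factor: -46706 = -1 * 2^1 * 11^2 * 193^1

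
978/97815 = 326/32605 ≈ 0.01000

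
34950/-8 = -17475/4 = -4368.75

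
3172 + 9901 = 13073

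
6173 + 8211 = 14384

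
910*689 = 626990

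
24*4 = 96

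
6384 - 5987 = 397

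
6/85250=3/42625≈0.0000704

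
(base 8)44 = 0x24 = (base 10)36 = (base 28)18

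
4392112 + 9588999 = 13981111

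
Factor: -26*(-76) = 2^3*13^1*19^1 = 1976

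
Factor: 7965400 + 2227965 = 5^1 * 7^1 * 13^1 * 43^1 * 521^1 = 10193365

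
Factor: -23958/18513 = -1 * 2^1 * 11^1 * 17^(-1) = -22/17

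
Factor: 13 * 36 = 2^2 * 3^2 * 13^1 = 468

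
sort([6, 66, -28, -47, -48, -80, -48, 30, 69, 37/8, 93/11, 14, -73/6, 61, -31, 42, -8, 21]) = [-80, -48, -48, -47, -31, -28, -73/6, -8, 37/8, 6, 93/11, 14, 21, 30, 42, 61, 66, 69]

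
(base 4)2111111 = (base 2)10010101010101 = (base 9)14088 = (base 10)9557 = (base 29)bag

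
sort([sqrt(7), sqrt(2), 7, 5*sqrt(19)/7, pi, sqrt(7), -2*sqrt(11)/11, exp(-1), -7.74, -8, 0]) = [-8, -7.74, -2*sqrt(11)/11, 0, exp(-1), sqrt(2), sqrt(7), sqrt(7), 5*sqrt(19)/7, pi, 7]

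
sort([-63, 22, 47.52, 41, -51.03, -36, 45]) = [-63, -51.03, -36, 22, 41, 45, 47.52]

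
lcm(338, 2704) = 2704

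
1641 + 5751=7392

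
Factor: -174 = -1 * 2^1 * 3^1 * 29^1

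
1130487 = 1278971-148484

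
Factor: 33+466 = 499^1 = 499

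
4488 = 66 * 68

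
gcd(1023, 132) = 33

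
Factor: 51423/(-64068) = -1*2^(-2)*19^(-1)*61^1 = -61/76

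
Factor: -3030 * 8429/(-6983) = 2^1 * 3^1 * 5^1 * 101^1 * 6983^(-1) * 8429^1 = 25539870/6983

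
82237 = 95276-13039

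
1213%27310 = 1213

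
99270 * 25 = 2481750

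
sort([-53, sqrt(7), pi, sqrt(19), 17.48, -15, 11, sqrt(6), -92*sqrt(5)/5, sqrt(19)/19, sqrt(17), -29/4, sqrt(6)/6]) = [-53, -92*sqrt(5)/5, -15, -29/4, sqrt(19)/19, sqrt(6)/6, sqrt(6), sqrt(7), pi, sqrt(17), sqrt(19), 11, 17.48]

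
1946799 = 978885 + 967914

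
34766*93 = 3233238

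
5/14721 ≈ 0.000340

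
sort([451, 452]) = [451, 452]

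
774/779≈0.994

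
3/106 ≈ 0.0283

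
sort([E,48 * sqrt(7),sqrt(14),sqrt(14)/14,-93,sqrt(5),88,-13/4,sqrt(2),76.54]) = [-93,-13/4,sqrt(14)/14,sqrt(2),sqrt(5),E,sqrt(14),76.54,88,48 * sqrt(7)]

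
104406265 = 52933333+51472932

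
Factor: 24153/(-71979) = -1 * 83^1 * 97^1 * 23993^(-1) = -8051/23993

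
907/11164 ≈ 0.0812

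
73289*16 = 1172624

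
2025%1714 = 311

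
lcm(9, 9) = 9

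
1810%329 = 165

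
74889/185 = 404+149/185 ≈ 404.81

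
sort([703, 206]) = [206, 703]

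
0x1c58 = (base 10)7256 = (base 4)1301120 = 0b1110001011000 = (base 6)53332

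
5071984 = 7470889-2398905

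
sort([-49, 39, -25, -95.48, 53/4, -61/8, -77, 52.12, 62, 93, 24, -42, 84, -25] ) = [-95.48, -77, -49, -42, -25, -25, -61/8, 53/4, 24, 39, 52.12, 62, 84, 93] 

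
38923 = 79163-40240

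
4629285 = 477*9705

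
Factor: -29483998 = -1*2^1*1531^1*9629^1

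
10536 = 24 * 439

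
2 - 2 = 0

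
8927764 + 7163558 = 16091322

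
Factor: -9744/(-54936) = 2^1*3^(-1)*29^1*109^(-1) = 58/327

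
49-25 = 24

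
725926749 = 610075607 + 115851142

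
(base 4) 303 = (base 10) 51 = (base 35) 1g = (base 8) 63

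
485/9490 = 97/1898 ≈ 0.0511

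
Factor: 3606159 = 3^1*17^1*70709^1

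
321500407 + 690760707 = 1012261114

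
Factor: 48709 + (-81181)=-1*2^3*3^2*11^1*41^1=-32472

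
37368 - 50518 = -13150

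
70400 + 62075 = 132475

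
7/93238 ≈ 0.0000751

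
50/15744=25/7872 ≈ 0.00318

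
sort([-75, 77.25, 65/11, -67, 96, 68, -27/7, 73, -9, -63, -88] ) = [-88, -75, -67, -63, -9, -27/7, 65/11, 68, 73, 77.25, 96] 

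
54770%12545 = 4590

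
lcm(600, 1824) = 45600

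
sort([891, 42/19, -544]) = [-544, 42/19, 891]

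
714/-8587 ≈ -0.0831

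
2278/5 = 455 + 3/5 = 455.60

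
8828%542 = 156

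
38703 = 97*399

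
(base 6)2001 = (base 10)433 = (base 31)du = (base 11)364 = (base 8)661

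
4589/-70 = -65 - 39/70 ≈ -65.56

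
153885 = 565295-411410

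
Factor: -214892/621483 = -1 * 2^2 * 3^(-1) * 23^(-1) * 31^1 * 1733^1 * 9007^(-1)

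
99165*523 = 51863295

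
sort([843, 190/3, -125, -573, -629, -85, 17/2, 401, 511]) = [-629, -573, -125, -85, 17/2, 190/3, 401, 511, 843]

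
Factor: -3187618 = -1*2^1*7^1*73^1*3119^1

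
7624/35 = 217+29/35≈217.83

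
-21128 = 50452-71580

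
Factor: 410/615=2^1*3^(-1)=2/3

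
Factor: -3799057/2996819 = -1*7^(-1)*47^1*127^(-1)*3371^(-1)*80831^1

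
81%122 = 81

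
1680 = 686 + 994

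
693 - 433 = 260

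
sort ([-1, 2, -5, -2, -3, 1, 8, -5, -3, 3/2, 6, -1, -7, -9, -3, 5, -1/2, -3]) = [-9, -7, -5, -5, -3, -3, -3, -3, -2, -1, -1, -1/2, 1, 3/2, 2, 5, 6, 8]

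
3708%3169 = 539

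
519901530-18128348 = 501773182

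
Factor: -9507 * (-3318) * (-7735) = -1 * 2^1 * 3^2 * 5^1 * 7^2 * 13^1 * 17^1 * 79^1 * 3169^1 = -243994588110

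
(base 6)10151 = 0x553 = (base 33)18a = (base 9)1774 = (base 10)1363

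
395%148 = 99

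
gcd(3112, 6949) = 1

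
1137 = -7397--8534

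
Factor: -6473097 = -1 * 3^2 * 23^1 * 31271^1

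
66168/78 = 848 + 4/13 ≈ 848.31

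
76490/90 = 849 + 8/9 ≈ 849.89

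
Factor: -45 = -1*3^2*5^1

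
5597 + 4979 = 10576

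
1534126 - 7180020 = -5645894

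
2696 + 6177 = 8873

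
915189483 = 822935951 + 92253532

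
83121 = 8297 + 74824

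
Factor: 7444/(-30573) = -1 * 2^2 * 3^(-2) * 43^(-1) * 79^(-1) * 1861^1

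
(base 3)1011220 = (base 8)1535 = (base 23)1ea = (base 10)861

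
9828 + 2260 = 12088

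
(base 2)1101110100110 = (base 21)g11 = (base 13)32b6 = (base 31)7ba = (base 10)7078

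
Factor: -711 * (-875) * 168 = 2^3 * 3^3 * 5^3 * 7^2 * 79^1 = 104517000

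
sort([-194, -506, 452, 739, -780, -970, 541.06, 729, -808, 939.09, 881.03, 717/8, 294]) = [-970, -808, -780, -506, -194, 717/8, 294, 452, 541.06, 729, 739, 881.03, 939.09]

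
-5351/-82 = 65+21/82 ≈ 65.26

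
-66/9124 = -33/4562≈-0.00723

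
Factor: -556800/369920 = -1*3^1*5^1*17^(-2)*29^1 = -435/289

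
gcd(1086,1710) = 6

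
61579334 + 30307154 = 91886488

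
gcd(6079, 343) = 1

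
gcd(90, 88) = 2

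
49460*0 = 0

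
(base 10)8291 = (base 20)10eb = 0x2063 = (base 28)ag3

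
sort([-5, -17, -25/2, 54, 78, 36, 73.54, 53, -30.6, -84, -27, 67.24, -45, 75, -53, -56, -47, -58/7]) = [-84, -56, -53, -47, -45, -30.6, -27, -17, -25/2, -58/7, -5, 36, 53, 54, 67.24, 73.54, 75, 78]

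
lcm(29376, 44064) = 88128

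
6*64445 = 386670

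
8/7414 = 4/3707 ≈ 0.00108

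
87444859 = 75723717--11721142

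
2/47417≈0.0000422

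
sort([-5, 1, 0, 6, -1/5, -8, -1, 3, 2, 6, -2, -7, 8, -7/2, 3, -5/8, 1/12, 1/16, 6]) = [-8, -7, -5, -7/2, -2, -1, -5/8, -1/5, 0, 1/16, 1/12, 1, 2, 3, 3, 6, 6, 6, 8]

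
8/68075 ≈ 0.000118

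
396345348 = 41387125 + 354958223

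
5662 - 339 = 5323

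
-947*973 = -921431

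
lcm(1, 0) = 0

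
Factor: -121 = -1 * 11^2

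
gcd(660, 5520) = 60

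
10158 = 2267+7891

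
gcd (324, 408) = 12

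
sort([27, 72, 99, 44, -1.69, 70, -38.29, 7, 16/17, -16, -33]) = [-38.29, -33, -16, -1.69, 16/17, 7, 27, 44, 70, 72, 99]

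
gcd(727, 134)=1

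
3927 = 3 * 1309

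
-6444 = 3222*(-2)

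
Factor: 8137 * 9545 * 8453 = 5^1 * 23^1 * 79^2 * 83^1 * 103^1 * 107^1 = 656524772245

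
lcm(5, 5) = 5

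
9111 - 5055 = 4056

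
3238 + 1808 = 5046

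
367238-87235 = 280003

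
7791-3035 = 4756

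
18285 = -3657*(-5)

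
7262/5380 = 1 + 941/2690 ≈ 1.35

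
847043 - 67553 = 779490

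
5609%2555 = 499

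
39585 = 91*435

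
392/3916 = 98/979 ≈ 0.100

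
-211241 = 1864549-2075790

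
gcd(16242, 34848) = 6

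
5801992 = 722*8036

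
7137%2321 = 174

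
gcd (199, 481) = 1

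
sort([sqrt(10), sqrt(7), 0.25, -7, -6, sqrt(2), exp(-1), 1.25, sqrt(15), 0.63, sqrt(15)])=[-7, -6, 0.25, exp(-1), 0.63, 1.25, sqrt(2), sqrt(7), sqrt(10), sqrt(15), sqrt(15)]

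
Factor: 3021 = 3^1*19^1*53^1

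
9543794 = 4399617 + 5144177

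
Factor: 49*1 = 7^2 = 49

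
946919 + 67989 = 1014908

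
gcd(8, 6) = 2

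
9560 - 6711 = 2849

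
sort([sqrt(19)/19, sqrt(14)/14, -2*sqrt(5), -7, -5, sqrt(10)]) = [-7, -5, -2*sqrt(5), sqrt(19)/19, sqrt(14)/14, sqrt(10)]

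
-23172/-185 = 125 + 47/185 ≈ 125.25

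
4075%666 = 79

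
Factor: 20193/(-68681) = -1 * 3^1 * 53^1 * 127^1 * 173^(-1) * 397^(-1)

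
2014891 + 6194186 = 8209077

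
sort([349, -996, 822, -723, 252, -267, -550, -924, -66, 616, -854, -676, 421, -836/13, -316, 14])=[-996, -924, -854, -723, -676, -550, -316, -267, -66, -836/13, 14, 252, 349, 421, 616, 822]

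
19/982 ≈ 0.0193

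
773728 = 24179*32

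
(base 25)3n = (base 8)142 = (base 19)53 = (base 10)98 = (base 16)62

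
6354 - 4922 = 1432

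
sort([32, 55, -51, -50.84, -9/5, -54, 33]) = [-54, -51, -50.84, -9/5, 32, 33, 55]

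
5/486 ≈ 0.0103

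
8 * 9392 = 75136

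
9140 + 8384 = 17524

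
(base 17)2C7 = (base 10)789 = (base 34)N7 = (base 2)1100010101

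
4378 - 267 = 4111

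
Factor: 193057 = 193057^1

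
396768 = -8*(-49596)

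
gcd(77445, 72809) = 1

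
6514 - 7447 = -933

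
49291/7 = 7041 + 4/7 ≈ 7041.57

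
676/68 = 169/17 ≈ 9.94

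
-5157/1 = -5157 = -5157.00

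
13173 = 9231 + 3942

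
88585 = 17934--70651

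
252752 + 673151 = 925903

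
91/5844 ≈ 0.0156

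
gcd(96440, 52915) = 5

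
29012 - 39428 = -10416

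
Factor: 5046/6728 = 2^(-2)*3^1 = 3/4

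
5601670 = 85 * 65902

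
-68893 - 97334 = -166227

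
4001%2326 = 1675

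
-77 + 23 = -54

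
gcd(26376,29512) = 56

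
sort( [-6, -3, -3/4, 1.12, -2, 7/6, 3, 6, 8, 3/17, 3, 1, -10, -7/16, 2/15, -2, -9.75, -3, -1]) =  [-10, -9.75, -6, -3, -3, -2, -2, -1, -3/4, -7/16, 2/15, 3/17, 1, 1.12, 7/6, 3, 3, 6, 8]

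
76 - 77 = -1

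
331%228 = 103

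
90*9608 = 864720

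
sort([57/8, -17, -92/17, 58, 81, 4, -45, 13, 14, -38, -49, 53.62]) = [-49, -45, -38, -17, -92/17, 4, 57/8, 13, 14, 53.62, 58, 81]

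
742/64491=106/9213 ≈ 0.0115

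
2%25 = 2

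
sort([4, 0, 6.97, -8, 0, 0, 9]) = [-8, 0, 0, 0, 4, 6.97, 9]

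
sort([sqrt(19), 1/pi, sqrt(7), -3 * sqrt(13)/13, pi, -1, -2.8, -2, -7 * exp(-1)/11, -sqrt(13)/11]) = [-2.8, -2, -1, -3 * sqrt(13)/13, -sqrt(13)/11, -7 * exp(-1)/11, 1/pi, sqrt(7), pi, sqrt(19)]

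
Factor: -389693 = -1*181^1*2153^1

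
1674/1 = 1674 = 1674.00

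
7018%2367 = 2284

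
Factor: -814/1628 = -1*2^(-1) = -1/2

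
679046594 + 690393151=1369439745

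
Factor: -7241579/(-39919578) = 2^(-1) * 3^(-1) * 277^(-1) * 24019^(-1) * 7241579^1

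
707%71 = 68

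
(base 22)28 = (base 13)40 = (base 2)110100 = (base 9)57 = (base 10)52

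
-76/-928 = 19/232 ≈ 0.0819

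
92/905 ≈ 0.102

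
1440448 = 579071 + 861377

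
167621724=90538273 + 77083451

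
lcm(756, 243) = 6804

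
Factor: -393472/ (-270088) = 2^5*7^ (-2)*13^ (-1)*29^1 = 928/637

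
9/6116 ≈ 0.00147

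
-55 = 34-89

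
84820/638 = 132 + 302/319 ≈ 132.95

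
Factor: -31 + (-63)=-1*2^1*47^1=-94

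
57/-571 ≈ -0.0998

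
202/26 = 7+10/13 ≈ 7.77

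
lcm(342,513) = 1026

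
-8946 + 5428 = -3518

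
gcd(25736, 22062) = 2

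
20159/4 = 5039 + 3/4 = 5039.75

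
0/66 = 0 = 0.00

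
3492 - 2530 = 962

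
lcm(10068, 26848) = 80544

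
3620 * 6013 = 21767060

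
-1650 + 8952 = 7302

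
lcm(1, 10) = 10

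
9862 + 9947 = 19809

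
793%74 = 53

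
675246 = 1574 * 429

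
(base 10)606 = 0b1001011110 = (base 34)hs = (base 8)1136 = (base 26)n8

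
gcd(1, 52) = 1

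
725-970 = -245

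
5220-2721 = 2499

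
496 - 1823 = -1327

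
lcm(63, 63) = 63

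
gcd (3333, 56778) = 3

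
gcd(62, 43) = 1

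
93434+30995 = 124429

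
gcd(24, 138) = 6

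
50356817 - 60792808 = -10435991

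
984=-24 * (-41)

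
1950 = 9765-7815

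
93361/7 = 13337 + 2/7 ≈ 13337.29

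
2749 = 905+1844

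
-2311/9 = -256-7/9 ≈ -256.78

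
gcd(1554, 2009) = 7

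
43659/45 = 970 + 1/5 = 970.20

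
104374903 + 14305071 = 118679974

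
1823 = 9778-7955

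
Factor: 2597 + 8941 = 2^1*3^2*641^1 = 11538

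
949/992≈0.957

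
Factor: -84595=-1 * 5^1 * 7^1 * 2417^1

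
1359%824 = 535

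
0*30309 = 0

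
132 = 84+48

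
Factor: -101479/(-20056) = 2^(-3) * 7^2 * 19^1 * 23^(-1) = 931/184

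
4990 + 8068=13058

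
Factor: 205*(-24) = -1*2^3*3^1*5^1*41^1 = -4920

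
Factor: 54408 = 2^3*3^1*2267^1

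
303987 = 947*321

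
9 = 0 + 9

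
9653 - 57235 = -47582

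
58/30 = 1 + 14/15 ≈ 1.93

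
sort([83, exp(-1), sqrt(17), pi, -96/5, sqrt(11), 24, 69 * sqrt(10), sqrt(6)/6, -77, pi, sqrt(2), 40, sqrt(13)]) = [-77, -96/5, exp(-1), sqrt(6)/6, sqrt(2), pi, pi, sqrt(11), sqrt(13), sqrt(17), 24, 40, 83, 69 * sqrt(10)]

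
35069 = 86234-51165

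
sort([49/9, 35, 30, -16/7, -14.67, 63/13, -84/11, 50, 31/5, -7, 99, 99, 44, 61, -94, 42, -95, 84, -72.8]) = [-95, -94, -72.8, -14.67, -84/11, -7, -16/7, 63/13, 49/9, 31/5, 30, 35, 42, 44, 50, 61, 84, 99, 99]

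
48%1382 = 48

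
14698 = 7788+6910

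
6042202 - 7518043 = -1475841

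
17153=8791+8362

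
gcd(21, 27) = 3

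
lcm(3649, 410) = 36490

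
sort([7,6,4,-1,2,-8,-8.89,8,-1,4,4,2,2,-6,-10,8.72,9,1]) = [-10,-8.89,-8,-6,-1,-1,1,2,2,2,4,4,4,6,7,8,8.72,9]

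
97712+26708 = 124420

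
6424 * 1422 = 9134928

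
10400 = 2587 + 7813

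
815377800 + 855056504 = 1670434304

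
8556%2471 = 1143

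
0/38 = 0 = 0.00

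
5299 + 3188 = 8487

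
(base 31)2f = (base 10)77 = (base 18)45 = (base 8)115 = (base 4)1031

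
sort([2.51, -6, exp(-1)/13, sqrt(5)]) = [-6, exp(-1)/13, sqrt(5), 2.51]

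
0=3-3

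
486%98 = 94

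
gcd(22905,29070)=45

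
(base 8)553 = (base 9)443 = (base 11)300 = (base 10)363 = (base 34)an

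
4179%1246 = 441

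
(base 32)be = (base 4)11232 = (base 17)149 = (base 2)101101110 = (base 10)366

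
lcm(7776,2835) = 272160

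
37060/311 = 119 + 51/311 ≈ 119.16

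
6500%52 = 0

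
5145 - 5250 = -105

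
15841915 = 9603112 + 6238803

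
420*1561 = 655620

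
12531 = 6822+5709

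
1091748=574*1902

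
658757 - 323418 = 335339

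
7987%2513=448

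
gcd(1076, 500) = 4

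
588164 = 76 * 7739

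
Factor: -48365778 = -1*2^1*3^1*8060963^1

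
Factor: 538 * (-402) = -1 * 2^2 * 3^1 * 67^1 * 269^1 = -216276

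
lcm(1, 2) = 2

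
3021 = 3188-167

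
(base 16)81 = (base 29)4d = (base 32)41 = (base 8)201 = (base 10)129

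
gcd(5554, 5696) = 2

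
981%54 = 9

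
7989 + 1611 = 9600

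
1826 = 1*1826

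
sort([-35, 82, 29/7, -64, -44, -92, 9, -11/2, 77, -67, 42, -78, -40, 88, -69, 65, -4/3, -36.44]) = [-92, -78, -69, -67, -64, -44, -40, -36.44, -35, -11/2, -4/3, 29/7, 9, 42, 65, 77, 82, 88]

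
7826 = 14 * 559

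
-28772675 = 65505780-94278455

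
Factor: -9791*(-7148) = 2^2*1787^1*9791^1 = 69986068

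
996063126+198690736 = 1194753862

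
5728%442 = 424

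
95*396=37620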